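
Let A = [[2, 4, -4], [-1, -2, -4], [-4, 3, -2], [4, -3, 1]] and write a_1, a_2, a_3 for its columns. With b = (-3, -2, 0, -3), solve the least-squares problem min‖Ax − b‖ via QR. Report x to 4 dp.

x = (-0.5250, 0.1123, 0.6246)

e_1 = a_1/‖a_1‖ = (2, -1, -4, 4)/6.0828 = (0.3288, -0.1644, -0.6576, 0.6576).
r_{12} = e_1·a_2 = -2.3016.
u_2 = a_2 + 2.3016·e_1 = (4.7568, -2.3784, 1.4865, -1.4865).
‖u_2‖ = 5.7186, so e_2 = (0.8318, -0.4159, 0.2599, -0.2599).
r_{13} = e_1·a_3 = 1.3152; r_{23} = e_2·a_3 = -2.4434.
u_3 = a_3 − 1.3152·e_1 + 2.4434·e_2 = (-2.4000, -4.8000, -0.5000, -0.5000).
‖u_3‖ = 5.4129, so e_3 = (-0.4434, -0.8868, -0.0924, -0.0924).
Qᵀb = (-2.6304, -0.8838, 3.3808).
Back-substitute: x_3 = 3.3808/5.4129 = 0.6246.
x_2 = (-0.8838 + 2.4434·0.6246)/5.7186 = 0.1123.
x_1 = (-2.6304 + 2.3016·0.1123 − 1.3152·0.6246)/6.0828 = -0.5250.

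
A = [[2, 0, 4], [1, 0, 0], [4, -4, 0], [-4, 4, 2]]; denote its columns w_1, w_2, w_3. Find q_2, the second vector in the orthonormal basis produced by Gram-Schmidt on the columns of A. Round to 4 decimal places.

q_2 = (0.8318, 0.4159, -0.2599, 0.2599)

q_1 = w_1/‖w_1‖ = (2, 1, 4, -4)/6.0828 = (0.3288, 0.1644, 0.6576, -0.6576).
r_{12} = q_1·w_2 = -5.2608.
u_2 = w_2 + 5.2608·q_1 = (1.7297, 0.8649, -0.5405, 0.5405).
‖u_2‖ = 2.0795, so q_2 = (0.8318, 0.4159, -0.2599, 0.2599).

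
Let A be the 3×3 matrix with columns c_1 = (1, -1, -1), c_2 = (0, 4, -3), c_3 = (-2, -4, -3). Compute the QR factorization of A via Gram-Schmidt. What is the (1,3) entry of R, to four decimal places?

r_{13} = 2.8868

e_1 = c_1/‖c_1‖ = (1, -1, -1)/1.7321 = (0.5774, -0.5774, -0.5774).
r_{13} = e_1·c_3 = 2.8868.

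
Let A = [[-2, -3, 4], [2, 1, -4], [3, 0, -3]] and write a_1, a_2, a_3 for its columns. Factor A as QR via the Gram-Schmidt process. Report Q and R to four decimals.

q_1 = a_1/‖a_1‖ = (-2, 2, 3)/4.1231 = (-0.4851, 0.4851, 0.7276).
r_{12} = q_1·a_2 = 1.9403.
u_2 = a_2 − 1.9403·q_1 = (-2.0588, 0.0588, -1.4118).
‖u_2‖ = 2.4971, so q_2 = (-0.8245, 0.0236, -0.5654).
r_{13} = q_1·a_3 = -6.0634; r_{23} = q_2·a_3 = -1.6961.
u_3 = a_3 + 6.0634·q_1 + 1.6961·q_2 = (-0.3396, -1.0189, 0.4528).
‖u_3‖ = 1.1655, so q_3 = (-0.2914, -0.8742, 0.3885).

Q = [[-0.4851, -0.8245, -0.2914], [0.4851, 0.0236, -0.8742], [0.7276, -0.5654, 0.3885]], R = [[4.1231, 1.9403, -6.0634], [0.0000, 2.4971, -1.6961], [0.0000, 0.0000, 1.1655]]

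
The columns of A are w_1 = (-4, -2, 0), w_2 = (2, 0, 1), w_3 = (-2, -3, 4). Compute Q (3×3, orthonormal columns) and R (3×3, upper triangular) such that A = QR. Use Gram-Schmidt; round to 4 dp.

Q = [[-0.8944, 0.2981, -0.3333], [-0.4472, -0.5963, 0.6667], [0.0000, 0.7454, 0.6667]], R = [[4.4721, -1.7889, 3.1305], [0.0000, 1.3416, 4.1740], [0.0000, 0.0000, 1.3333]]

q_1 = w_1/‖w_1‖ = (-4, -2, 0)/4.4721 = (-0.8944, -0.4472, 0.0000).
r_{12} = q_1·w_2 = -1.7889.
u_2 = w_2 + 1.7889·q_1 = (0.4000, -0.8000, 1.0000).
‖u_2‖ = 1.3416, so q_2 = (0.2981, -0.5963, 0.7454).
r_{13} = q_1·w_3 = 3.1305; r_{23} = q_2·w_3 = 4.1740.
u_3 = w_3 − 3.1305·q_1 − 4.1740·q_2 = (-0.4444, 0.8889, 0.8889).
‖u_3‖ = 1.3333, so q_3 = (-0.3333, 0.6667, 0.6667).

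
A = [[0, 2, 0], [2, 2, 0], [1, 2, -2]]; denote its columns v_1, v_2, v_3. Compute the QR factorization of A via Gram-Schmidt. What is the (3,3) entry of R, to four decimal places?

r_{33} = 1.6330

e_1 = v_1/‖v_1‖ = (0, 2, 1)/2.2361 = (0.0000, 0.8944, 0.4472).
r_{12} = e_1·v_2 = 2.6833.
u_2 = v_2 − 2.6833·e_1 = (2.0000, -0.4000, 0.8000).
‖u_2‖ = 2.1909, so e_2 = (0.9129, -0.1826, 0.3651).
r_{13} = e_1·v_3 = -0.8944; r_{23} = e_2·v_3 = -0.7303.
u_3 = v_3 + 0.8944·e_1 + 0.7303·e_2 = (0.6667, 0.6667, -1.3333).
r_{33} = ‖u_3‖ = 1.6330.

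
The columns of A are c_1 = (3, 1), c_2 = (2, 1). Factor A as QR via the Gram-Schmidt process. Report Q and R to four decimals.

c_1 = (3, 1); ‖c_1‖ = 3.1623, so q_1 = (0.9487, 0.3162).
q_1·c_2 = 0.9487·2 + 0.3162·1 = 2.2136.
u_2 = c_2 − 2.2136·q_1 = (-0.1000, 0.3000).
‖u_2‖ = 0.3162, so q_2 = (-0.3162, 0.9487).

Q = [[0.9487, -0.3162], [0.3162, 0.9487]], R = [[3.1623, 2.2136], [0.0000, 0.3162]]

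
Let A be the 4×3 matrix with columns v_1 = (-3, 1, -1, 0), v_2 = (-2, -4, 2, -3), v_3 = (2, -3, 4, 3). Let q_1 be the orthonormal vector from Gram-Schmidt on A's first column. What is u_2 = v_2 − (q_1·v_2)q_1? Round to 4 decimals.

v_1 = (-3, 1, -1, 0); ‖v_1‖ = 3.3166, so q_1 = (-0.9045, 0.3015, -0.3015, 0.0000).
q_1·v_2 = (-0.9045)·(-2) + 0.3015·(-4) + (-0.3015)·2 + 0.0000·(-3) = 0.0000.
u_2 = v_2 + 0.0000·q_1 = (-2.0000, -4.0000, 2.0000, -3.0000).

u_2 = (-2.0000, -4.0000, 2.0000, -3.0000)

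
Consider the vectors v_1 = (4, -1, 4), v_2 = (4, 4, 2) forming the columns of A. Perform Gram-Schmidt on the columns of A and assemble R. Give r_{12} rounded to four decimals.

q_1 = v_1/‖v_1‖ = (4, -1, 4)/5.7446 = (0.6963, -0.1741, 0.6963).
r_{12} = q_1·v_2 = 3.4816.

r_{12} = 3.4816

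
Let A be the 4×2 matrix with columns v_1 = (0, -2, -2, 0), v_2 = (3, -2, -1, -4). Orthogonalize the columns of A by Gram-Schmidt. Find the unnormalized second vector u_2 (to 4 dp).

v_1 = (0, -2, -2, 0); ‖v_1‖ = 2.8284, so e_1 = (0.0000, -0.7071, -0.7071, 0.0000).
e_1·v_2 = 0.0000·3 + (-0.7071)·(-2) + (-0.7071)·(-1) + 0.0000·(-4) = 2.1213.
u_2 = v_2 − 2.1213·e_1 = (3.0000, -0.5000, 0.5000, -4.0000).

u_2 = (3.0000, -0.5000, 0.5000, -4.0000)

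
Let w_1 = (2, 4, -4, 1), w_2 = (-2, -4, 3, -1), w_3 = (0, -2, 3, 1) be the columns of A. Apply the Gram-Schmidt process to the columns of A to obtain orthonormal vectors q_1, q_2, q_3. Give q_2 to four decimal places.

q_2 = (-0.2870, -0.5740, -0.7534, -0.1435)

w_1 = (2, 4, -4, 1); ‖w_1‖ = 6.0828, so q_1 = (0.3288, 0.6576, -0.6576, 0.1644).
q_1·w_2 = 0.3288·(-2) + 0.6576·(-4) + (-0.6576)·3 + 0.1644·(-1) = -5.4252.
u_2 = w_2 + 5.4252·q_1 = (-0.2162, -0.4324, -0.5676, -0.1081).
‖u_2‖ = 0.7534, so q_2 = (-0.2870, -0.5740, -0.7534, -0.1435).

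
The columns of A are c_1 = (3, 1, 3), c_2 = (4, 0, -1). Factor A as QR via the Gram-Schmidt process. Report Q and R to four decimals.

c_1 = (3, 1, 3); ‖c_1‖ = 4.3589, so q_1 = (0.6882, 0.2294, 0.6882).
q_1·c_2 = 0.6882·4 + 0.2294·0 + 0.6882·(-1) = 2.0647.
u_2 = c_2 − 2.0647·q_1 = (2.5789, -0.4737, -2.4211).
‖u_2‖ = 3.5689, so q_2 = (0.7226, -0.1327, -0.6784).

Q = [[0.6882, 0.7226], [0.2294, -0.1327], [0.6882, -0.6784]], R = [[4.3589, 2.0647], [0.0000, 3.5689]]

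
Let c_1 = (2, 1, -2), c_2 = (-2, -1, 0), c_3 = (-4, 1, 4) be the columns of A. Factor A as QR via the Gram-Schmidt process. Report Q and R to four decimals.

Q = [[0.6667, -0.5963, -0.4472], [0.3333, -0.2981, 0.8944], [-0.6667, -0.7454, 0.0000]], R = [[3.0000, -1.6667, -5.0000], [0.0000, 1.4907, -0.8944], [0.0000, 0.0000, 2.6833]]

e_1 = c_1/‖c_1‖ = (2, 1, -2)/3.0000 = (0.6667, 0.3333, -0.6667).
r_{12} = e_1·c_2 = -1.6667.
u_2 = c_2 + 1.6667·e_1 = (-0.8889, -0.4444, -1.1111).
‖u_2‖ = 1.4907, so e_2 = (-0.5963, -0.2981, -0.7454).
r_{13} = e_1·c_3 = -5.0000; r_{23} = e_2·c_3 = -0.8944.
u_3 = c_3 + 5.0000·e_1 + 0.8944·e_2 = (-1.2000, 2.4000, 0.0000).
‖u_3‖ = 2.6833, so e_3 = (-0.4472, 0.8944, 0.0000).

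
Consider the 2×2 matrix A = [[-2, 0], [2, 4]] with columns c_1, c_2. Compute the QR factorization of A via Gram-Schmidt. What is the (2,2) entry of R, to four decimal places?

r_{22} = 2.8284

c_1 = (-2, 2); ‖c_1‖ = 2.8284, so e_1 = (-0.7071, 0.7071).
e_1·c_2 = (-0.7071)·0 + 0.7071·4 = 2.8284.
u_2 = c_2 − 2.8284·e_1 = (2.0000, 2.0000).
r_{22} = ‖u_2‖ = 2.8284.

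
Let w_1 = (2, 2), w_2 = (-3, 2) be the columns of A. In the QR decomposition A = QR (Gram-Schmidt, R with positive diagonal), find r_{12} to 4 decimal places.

w_1 = (2, 2); ‖w_1‖ = 2.8284, so q_1 = (0.7071, 0.7071).
r_{12} = q_1·w_2 = -0.7071.

r_{12} = -0.7071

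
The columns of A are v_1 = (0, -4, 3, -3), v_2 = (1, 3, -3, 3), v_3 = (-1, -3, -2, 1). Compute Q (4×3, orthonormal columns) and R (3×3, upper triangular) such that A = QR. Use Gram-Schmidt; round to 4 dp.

Q = [[0.0000, 0.8086, -0.5769], [-0.6860, -0.4281, -0.5769], [0.5145, -0.2854, -0.5235], [-0.5145, 0.2854, 0.2457]], R = [[5.8310, -5.1450, 0.5145], [0.0000, 1.2367, 1.3318], [0.0000, 0.0000, 3.6002]]

v_1 = (0, -4, 3, -3); ‖v_1‖ = 5.8310, so e_1 = (0.0000, -0.6860, 0.5145, -0.5145).
e_1·v_2 = 0.0000·1 + (-0.6860)·3 + 0.5145·(-3) + (-0.5145)·3 = -5.1450.
u_2 = v_2 + 5.1450·e_1 = (1.0000, -0.5294, -0.3529, 0.3529).
‖u_2‖ = 1.2367, so e_2 = (0.8086, -0.4281, -0.2854, 0.2854).
e_1·v_3 = 0.0000·(-1) + (-0.6860)·(-3) + 0.5145·(-2) + (-0.5145)·1 = 0.5145; e_2·v_3 = 0.8086·(-1) + (-0.4281)·(-3) + (-0.2854)·(-2) + 0.2854·1 = 1.3318.
u_3 = v_3 − 0.5145·e_1 − 1.3318·e_2 = (-2.0769, -2.0769, -1.8846, 0.8846).
‖u_3‖ = 3.6002, so e_3 = (-0.5769, -0.5769, -0.5235, 0.2457).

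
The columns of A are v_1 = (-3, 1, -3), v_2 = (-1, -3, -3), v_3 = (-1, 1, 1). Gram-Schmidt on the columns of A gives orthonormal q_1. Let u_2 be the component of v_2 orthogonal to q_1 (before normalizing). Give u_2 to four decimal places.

u_2 = (0.4211, -3.4737, -1.5789)

q_1 = v_1/‖v_1‖ = (-3, 1, -3)/4.3589 = (-0.6882, 0.2294, -0.6882).
r_{12} = q_1·v_2 = 2.0647.
u_2 = v_2 − 2.0647·q_1 = (0.4211, -3.4737, -1.5789).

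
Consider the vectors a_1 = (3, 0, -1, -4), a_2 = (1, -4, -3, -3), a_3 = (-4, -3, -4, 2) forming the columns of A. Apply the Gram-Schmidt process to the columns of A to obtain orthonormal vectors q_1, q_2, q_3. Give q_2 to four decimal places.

q_2 = (-0.2268, -0.8426, -0.4861, -0.0486)

a_1 = (3, 0, -1, -4); ‖a_1‖ = 5.0990, so q_1 = (0.5883, 0.0000, -0.1961, -0.7845).
q_1·a_2 = 0.5883·1 + 0.0000·(-4) + (-0.1961)·(-3) + (-0.7845)·(-3) = 3.5301.
u_2 = a_2 − 3.5301·q_1 = (-1.0769, -4.0000, -2.3077, -0.2308).
‖u_2‖ = 4.7475, so q_2 = (-0.2268, -0.8426, -0.4861, -0.0486).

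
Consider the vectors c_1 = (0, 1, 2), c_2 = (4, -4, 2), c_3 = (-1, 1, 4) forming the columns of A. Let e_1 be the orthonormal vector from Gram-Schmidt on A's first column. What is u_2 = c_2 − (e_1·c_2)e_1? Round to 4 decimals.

u_2 = (4.0000, -4.0000, 2.0000)

c_1 = (0, 1, 2); ‖c_1‖ = 2.2361, so e_1 = (0.0000, 0.4472, 0.8944).
e_1·c_2 = 0.0000·4 + 0.4472·(-4) + 0.8944·2 = 0.0000.
u_2 = c_2 + 0.0000·e_1 = (4.0000, -4.0000, 2.0000).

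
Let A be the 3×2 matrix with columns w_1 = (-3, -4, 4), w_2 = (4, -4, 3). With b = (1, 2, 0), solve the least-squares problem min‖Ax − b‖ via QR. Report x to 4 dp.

x = (-0.2716, 0.0084)

w_1 = (-3, -4, 4); ‖w_1‖ = 6.4031, so e_1 = (-0.4685, -0.6247, 0.6247).
e_1·w_2 = (-0.4685)·4 + (-0.6247)·(-4) + 0.6247·3 = 2.4988.
u_2 = w_2 − 2.4988·e_1 = (5.1707, -2.4390, 1.4390).
‖u_2‖ = 5.8954, so e_2 = (0.8771, -0.4137, 0.2441).
Qᵀb = (-1.7179, 0.0496).
Back-substitute: x_2 = 0.0496/5.8954 = 0.0084.
x_1 = (-1.7179 − 2.4988·0.0084)/6.4031 = -0.2716.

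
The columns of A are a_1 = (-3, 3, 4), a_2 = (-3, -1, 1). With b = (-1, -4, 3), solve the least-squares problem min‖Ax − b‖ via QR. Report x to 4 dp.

a_1 = (-3, 3, 4); ‖a_1‖ = 5.8310, so e_1 = (-0.5145, 0.5145, 0.6860).
e_1·a_2 = (-0.5145)·(-3) + 0.5145·(-1) + 0.6860·1 = 1.7150.
u_2 = a_2 − 1.7150·e_1 = (-2.1176, -1.8824, -0.1765).
‖u_2‖ = 2.8388, so e_2 = (-0.7460, -0.6631, -0.0622).
Qᵀb = (0.5145, 3.2118).
Back-substitute: x_2 = 3.2118/2.8388 = 1.1314.
x_1 = (0.5145 − 1.7150·1.1314)/5.8310 = -0.2445.

x = (-0.2445, 1.1314)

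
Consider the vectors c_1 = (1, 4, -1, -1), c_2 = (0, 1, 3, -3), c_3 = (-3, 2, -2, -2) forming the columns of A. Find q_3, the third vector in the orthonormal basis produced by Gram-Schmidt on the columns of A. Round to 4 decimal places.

c_1 = (1, 4, -1, -1); ‖c_1‖ = 4.3589, so q_1 = (0.2294, 0.9177, -0.2294, -0.2294).
q_1·c_2 = 0.2294·0 + 0.9177·1 + (-0.2294)·3 + (-0.2294)·(-3) = 0.9177.
u_2 = c_2 − 0.9177·q_1 = (-0.2105, 0.1579, 3.2105, -2.7895).
‖u_2‖ = 4.2612, so q_2 = (-0.0494, 0.0371, 0.7534, -0.6546).
q_1·c_3 = 0.2294·(-3) + 0.9177·2 + (-0.2294)·(-2) + (-0.2294)·(-2) = 2.0647; q_2·c_3 = (-0.0494)·(-3) + 0.0371·2 + 0.7534·(-2) + (-0.6546)·(-2) = 0.0247.
u_3 = c_3 − 2.0647·q_1 − 0.0247·q_2 = (-3.4725, 0.1043, -1.5449, -1.5101).
‖u_3‖ = 4.0910, so q_3 = (-0.8488, 0.0255, -0.3776, -0.3691).

q_3 = (-0.8488, 0.0255, -0.3776, -0.3691)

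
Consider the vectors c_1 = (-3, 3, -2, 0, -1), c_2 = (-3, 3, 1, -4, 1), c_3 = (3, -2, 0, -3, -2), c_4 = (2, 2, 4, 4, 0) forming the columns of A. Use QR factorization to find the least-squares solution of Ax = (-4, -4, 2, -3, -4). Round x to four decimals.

x = (-0.0595, 0.2416, 0.3847, -0.3433)

e_1 = c_1/‖c_1‖ = (-3, 3, -2, 0, -1)/4.7958 = (-0.6255, 0.6255, -0.4170, 0.0000, -0.2085).
r_{12} = e_1·c_2 = 3.1277.
u_2 = c_2 − 3.1277·e_1 = (-1.0435, 1.0435, 2.3043, -4.0000, 1.6522).
‖u_2‖ = 5.1203, so e_2 = (-0.2038, 0.2038, 0.4500, -0.7812, 0.3227).
r_{13} = e_1·c_3 = -2.7107; r_{23} = e_2·c_3 = 0.6793.
u_3 = c_3 + 2.7107·e_1 − 0.6793·e_2 = (1.4428, -0.4428, -1.4362, -2.4693, -2.7844).
‖u_3‖ = 4.2651, so e_3 = (0.3383, -0.1038, -0.3367, -0.5790, -0.6528).
r_{14} = e_1·c_4 = -1.6681; r_{24} = e_2·c_4 = -1.3247; r_{34} = e_3·c_4 = -3.1938.
u_4 = c_4 + 1.6681·e_1 + 1.3247·e_2 + 3.1938·e_3 = (1.7670, 2.9819, 2.8251, 1.1161, -2.0055).
‖u_4‖ = 5.0261, so e_4 = (0.3516, 0.5933, 0.5621, 0.2220, -0.3990).
Qᵀb = (0.0000, 1.9530, 2.7370, -1.7253).
Back-substitute: x_4 = -1.7253/5.0261 = -0.3433.
x_3 = (2.7370 + 3.1938·(-0.3433))/4.2651 = 0.3847.
x_2 = (1.9530 − 0.6793·0.3847 + 1.3247·(-0.3433))/5.1203 = 0.2416.
x_1 = (0.0000 − 3.1277·0.2416 + 2.7107·0.3847 + 1.6681·(-0.3433))/4.7958 = -0.0595.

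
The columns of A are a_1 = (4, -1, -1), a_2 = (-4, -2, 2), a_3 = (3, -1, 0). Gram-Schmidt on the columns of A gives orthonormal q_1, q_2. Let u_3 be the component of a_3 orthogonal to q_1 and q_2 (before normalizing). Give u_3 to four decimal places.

q_1 = a_1/‖a_1‖ = (4, -1, -1)/4.2426 = (0.9428, -0.2357, -0.2357).
r_{12} = q_1·a_2 = -3.7712.
u_2 = a_2 + 3.7712·q_1 = (-0.4444, -2.8889, 1.1111).
‖u_2‖ = 3.1269, so q_2 = (-0.1421, -0.9239, 0.3553).
r_{13} = q_1·a_3 = 3.0641; r_{23} = q_2·a_3 = 0.4975.
u_3 = a_3 − 3.0641·q_1 − 0.4975·q_2 = (0.1818, 0.1818, 0.5455).

u_3 = (0.1818, 0.1818, 0.5455)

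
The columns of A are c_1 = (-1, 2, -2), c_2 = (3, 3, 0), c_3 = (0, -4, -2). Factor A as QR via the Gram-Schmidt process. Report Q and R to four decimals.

Q = [[-0.3333, 0.8085, 0.4851], [0.6667, 0.5659, -0.4851], [-0.6667, 0.1617, -0.7276]], R = [[3.0000, 1.0000, -1.3333], [0.0000, 4.1231, -2.5870], [0.0000, 0.0000, 3.3955]]

c_1 = (-1, 2, -2); ‖c_1‖ = 3.0000, so e_1 = (-0.3333, 0.6667, -0.6667).
e_1·c_2 = (-0.3333)·3 + 0.6667·3 + (-0.6667)·0 = 1.0000.
u_2 = c_2 − 1.0000·e_1 = (3.3333, 2.3333, 0.6667).
‖u_2‖ = 4.1231, so e_2 = (0.8085, 0.5659, 0.1617).
e_1·c_3 = (-0.3333)·0 + 0.6667·(-4) + (-0.6667)·(-2) = -1.3333; e_2·c_3 = 0.8085·0 + 0.5659·(-4) + 0.1617·(-2) = -2.5870.
u_3 = c_3 + 1.3333·e_1 + 2.5870·e_2 = (1.6471, -1.6471, -2.4706).
‖u_3‖ = 3.3955, so e_3 = (0.4851, -0.4851, -0.7276).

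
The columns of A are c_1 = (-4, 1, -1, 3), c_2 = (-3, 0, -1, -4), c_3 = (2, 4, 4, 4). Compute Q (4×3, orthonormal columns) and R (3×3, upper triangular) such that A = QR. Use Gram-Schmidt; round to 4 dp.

c_1 = (-4, 1, -1, 3); ‖c_1‖ = 5.1962, so e_1 = (-0.7698, 0.1925, -0.1925, 0.5774).
e_1·c_2 = (-0.7698)·(-3) + 0.1925·0 + (-0.1925)·(-1) + 0.5774·(-4) = 0.1925.
u_2 = c_2 − 0.1925·e_1 = (-2.8519, -0.0370, -0.9630, -4.1111).
‖u_2‖ = 5.0954, so e_2 = (-0.5597, -0.0073, -0.1890, -0.8068).
e_1·c_3 = (-0.7698)·2 + 0.1925·4 + (-0.1925)·4 + 0.5774·4 = 0.7698; e_2·c_3 = (-0.5597)·2 + (-0.0073)·4 + (-0.1890)·4 + (-0.8068)·4 = -5.1317.
u_3 = c_3 − 0.7698·e_1 + 5.1317·e_2 = (-0.2796, 3.8146, 3.1783, -0.5849).
‖u_3‖ = 5.0073, so e_3 = (-0.0558, 0.7618, 0.6347, -0.1168).

Q = [[-0.7698, -0.5597, -0.0558], [0.1925, -0.0073, 0.7618], [-0.1925, -0.1890, 0.6347], [0.5774, -0.8068, -0.1168]], R = [[5.1962, 0.1925, 0.7698], [0.0000, 5.0954, -5.1317], [0.0000, 0.0000, 5.0073]]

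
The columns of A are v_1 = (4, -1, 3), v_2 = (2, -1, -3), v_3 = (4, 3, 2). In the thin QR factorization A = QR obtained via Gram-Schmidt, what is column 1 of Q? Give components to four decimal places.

v_1 = (4, -1, 3); ‖v_1‖ = 5.0990, so e_1 = (0.7845, -0.1961, 0.5883).

e_1 = (0.7845, -0.1961, 0.5883)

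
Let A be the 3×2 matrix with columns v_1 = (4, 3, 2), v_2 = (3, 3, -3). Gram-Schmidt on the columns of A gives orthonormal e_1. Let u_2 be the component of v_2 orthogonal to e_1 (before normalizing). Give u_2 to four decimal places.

v_1 = (4, 3, 2); ‖v_1‖ = 5.3852, so e_1 = (0.7428, 0.5571, 0.3714).
e_1·v_2 = 0.7428·3 + 0.5571·3 + 0.3714·(-3) = 2.7854.
u_2 = v_2 − 2.7854·e_1 = (0.9310, 1.4483, -4.0345).

u_2 = (0.9310, 1.4483, -4.0345)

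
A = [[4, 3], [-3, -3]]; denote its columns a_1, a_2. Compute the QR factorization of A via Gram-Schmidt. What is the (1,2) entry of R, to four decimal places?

r_{12} = 4.2000

e_1 = a_1/‖a_1‖ = (4, -3)/5.0000 = (0.8000, -0.6000).
r_{12} = e_1·a_2 = 4.2000.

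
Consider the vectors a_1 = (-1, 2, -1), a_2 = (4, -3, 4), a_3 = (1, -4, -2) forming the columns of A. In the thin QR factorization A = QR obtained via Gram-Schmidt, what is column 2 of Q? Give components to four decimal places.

e_1 = a_1/‖a_1‖ = (-1, 2, -1)/2.4495 = (-0.4082, 0.8165, -0.4082).
r_{12} = e_1·a_2 = -5.7155.
u_2 = a_2 + 5.7155·e_1 = (1.6667, 1.6667, 1.6667).
‖u_2‖ = 2.8868, so e_2 = (0.5774, 0.5774, 0.5774).

e_2 = (0.5774, 0.5774, 0.5774)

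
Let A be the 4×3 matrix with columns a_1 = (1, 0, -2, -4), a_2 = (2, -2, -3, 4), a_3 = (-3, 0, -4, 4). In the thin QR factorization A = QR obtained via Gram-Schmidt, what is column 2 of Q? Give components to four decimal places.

e_2 = (0.4350, -0.3654, -0.6874, 0.4524)

a_1 = (1, 0, -2, -4); ‖a_1‖ = 4.5826, so e_1 = (0.2182, 0.0000, -0.4364, -0.8729).
e_1·a_2 = 0.2182·2 + 0.0000·(-2) + (-0.4364)·(-3) + (-0.8729)·4 = -1.7457.
u_2 = a_2 + 1.7457·e_1 = (2.3810, -2.0000, -3.7619, 2.4762).
‖u_2‖ = 5.4729, so e_2 = (0.4350, -0.3654, -0.6874, 0.4524).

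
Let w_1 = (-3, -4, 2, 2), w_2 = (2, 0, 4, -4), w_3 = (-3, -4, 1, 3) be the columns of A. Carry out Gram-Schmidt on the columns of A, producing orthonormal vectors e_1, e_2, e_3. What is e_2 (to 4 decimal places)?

w_1 = (-3, -4, 2, 2); ‖w_1‖ = 5.7446, so e_1 = (-0.5222, -0.6963, 0.3482, 0.3482).
e_1·w_2 = (-0.5222)·2 + (-0.6963)·0 + 0.3482·4 + 0.3482·(-4) = -1.0445.
u_2 = w_2 + 1.0445·e_1 = (1.4545, -0.7273, 4.3636, -3.6364).
‖u_2‖ = 5.9084, so e_2 = (0.2462, -0.1231, 0.7385, -0.6155).

e_2 = (0.2462, -0.1231, 0.7385, -0.6155)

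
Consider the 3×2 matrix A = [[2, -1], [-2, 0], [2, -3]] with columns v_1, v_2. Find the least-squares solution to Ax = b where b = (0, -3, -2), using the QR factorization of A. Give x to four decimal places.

v_1 = (2, -2, 2); ‖v_1‖ = 3.4641, so q_1 = (0.5774, -0.5774, 0.5774).
q_1·v_2 = 0.5774·(-1) + (-0.5774)·0 + 0.5774·(-3) = -2.3094.
u_2 = v_2 + 2.3094·q_1 = (0.3333, -1.3333, -1.6667).
‖u_2‖ = 2.1602, so q_2 = (0.1543, -0.6172, -0.7715).
Qᵀb = (0.5774, 3.3947).
Back-substitute: x_2 = 3.3947/2.1602 = 1.5714.
x_1 = (0.5774 + 2.3094·1.5714)/3.4641 = 1.2143.

x = (1.2143, 1.5714)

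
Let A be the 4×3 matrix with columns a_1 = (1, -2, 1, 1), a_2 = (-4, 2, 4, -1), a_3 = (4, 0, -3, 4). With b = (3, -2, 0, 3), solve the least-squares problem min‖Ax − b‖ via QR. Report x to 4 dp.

a_1 = (1, -2, 1, 1); ‖a_1‖ = 2.6458, so q_1 = (0.3780, -0.7559, 0.3780, 0.3780).
q_1·a_2 = 0.3780·(-4) + (-0.7559)·2 + 0.3780·4 + 0.3780·(-1) = -1.8898.
u_2 = a_2 + 1.8898·q_1 = (-3.2857, 0.5714, 4.7143, -0.2857).
‖u_2‖ = 5.7817, so q_2 = (-0.5683, 0.0988, 0.8154, -0.0494).
q_1·a_3 = 0.3780·4 + (-0.7559)·0 + 0.3780·(-3) + 0.3780·4 = 1.8898; q_2·a_3 = (-0.5683)·4 + 0.0988·0 + 0.8154·(-3) + (-0.0494)·4 = -4.9170.
u_3 = a_3 − 1.8898·q_1 + 4.9170·q_2 = (0.4915, 1.9145, 0.2949, 3.0427).
‖u_3‖ = 3.6403, so q_3 = (0.1350, 0.5259, 0.0810, 0.8358).
Qᵀb = (3.7796, -2.0508, 1.8607).
Back-substitute: x_3 = 1.8607/3.6403 = 0.5111.
x_2 = (-2.0508 + 4.9170·0.5111)/5.7817 = 0.0800.
x_1 = (3.7796 + 1.8898·0.0800 − 1.8898·0.5111)/2.6458 = 1.1206.

x = (1.1206, 0.0800, 0.5111)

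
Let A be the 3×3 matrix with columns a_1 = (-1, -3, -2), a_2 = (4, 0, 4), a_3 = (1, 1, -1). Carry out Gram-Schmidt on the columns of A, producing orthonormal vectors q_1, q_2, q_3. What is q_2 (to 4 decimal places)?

a_1 = (-1, -3, -2); ‖a_1‖ = 3.7417, so q_1 = (-0.2673, -0.8018, -0.5345).
q_1·a_2 = (-0.2673)·4 + (-0.8018)·0 + (-0.5345)·4 = -3.2071.
u_2 = a_2 + 3.2071·q_1 = (3.1429, -2.5714, 2.2857).
‖u_2‖ = 4.6599, so q_2 = (0.6745, -0.5518, 0.4905).

q_2 = (0.6745, -0.5518, 0.4905)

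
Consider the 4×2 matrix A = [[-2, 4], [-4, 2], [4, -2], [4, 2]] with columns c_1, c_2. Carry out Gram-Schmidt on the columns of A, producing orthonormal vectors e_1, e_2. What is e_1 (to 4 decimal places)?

e_1 = (-0.2774, -0.5547, 0.5547, 0.5547)

c_1 = (-2, -4, 4, 4); ‖c_1‖ = 7.2111, so e_1 = (-0.2774, -0.5547, 0.5547, 0.5547).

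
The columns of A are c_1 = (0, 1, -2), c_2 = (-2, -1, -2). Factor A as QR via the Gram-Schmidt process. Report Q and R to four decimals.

Q = [[0.0000, -0.7454], [0.4472, -0.5963], [-0.8944, -0.2981]], R = [[2.2361, 1.3416], [0.0000, 2.6833]]

c_1 = (0, 1, -2); ‖c_1‖ = 2.2361, so q_1 = (0.0000, 0.4472, -0.8944).
q_1·c_2 = 0.0000·(-2) + 0.4472·(-1) + (-0.8944)·(-2) = 1.3416.
u_2 = c_2 − 1.3416·q_1 = (-2.0000, -1.6000, -0.8000).
‖u_2‖ = 2.6833, so q_2 = (-0.7454, -0.5963, -0.2981).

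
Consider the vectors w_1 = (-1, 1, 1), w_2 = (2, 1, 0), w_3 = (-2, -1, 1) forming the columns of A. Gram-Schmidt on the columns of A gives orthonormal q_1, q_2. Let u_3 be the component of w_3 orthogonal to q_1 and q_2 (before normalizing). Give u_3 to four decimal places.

u_3 = (0.2143, -0.4286, 0.6429)

w_1 = (-1, 1, 1); ‖w_1‖ = 1.7321, so q_1 = (-0.5774, 0.5774, 0.5774).
q_1·w_2 = (-0.5774)·2 + 0.5774·1 + 0.5774·0 = -0.5774.
u_2 = w_2 + 0.5774·q_1 = (1.6667, 1.3333, 0.3333).
‖u_2‖ = 2.1602, so q_2 = (0.7715, 0.6172, 0.1543).
q_1·w_3 = (-0.5774)·(-2) + 0.5774·(-1) + 0.5774·1 = 1.1547; q_2·w_3 = 0.7715·(-2) + 0.6172·(-1) + 0.1543·1 = -2.0059.
u_3 = w_3 − 1.1547·q_1 + 2.0059·q_2 = (0.2143, -0.4286, 0.6429).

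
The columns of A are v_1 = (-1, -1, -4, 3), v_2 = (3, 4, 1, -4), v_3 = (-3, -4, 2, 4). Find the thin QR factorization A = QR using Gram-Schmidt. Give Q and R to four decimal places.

e_1 = v_1/‖v_1‖ = (-1, -1, -4, 3)/5.1962 = (-0.1925, -0.1925, -0.7698, 0.5774).
r_{12} = e_1·v_2 = -4.4264.
u_2 = v_2 + 4.4264·e_1 = (2.1481, 3.1481, -2.4074, -1.4444).
‖u_2‖ = 4.7336, so e_2 = (0.4538, 0.6651, -0.5086, -0.3051).
r_{13} = e_1·v_3 = 2.1170; r_{23} = e_2·v_3 = -6.2594.
u_3 = v_3 − 2.1170·e_1 + 6.2594·e_2 = (0.2479, 0.5702, 0.4463, 0.8678).
‖u_3‖ = 1.1571, so e_3 = (0.2143, 0.4928, 0.3857, 0.7500).

Q = [[-0.1925, 0.4538, 0.2143], [-0.1925, 0.6651, 0.4928], [-0.7698, -0.5086, 0.3857], [0.5774, -0.3051, 0.7500]], R = [[5.1962, -4.4264, 2.1170], [0.0000, 4.7336, -6.2594], [0.0000, 0.0000, 1.1571]]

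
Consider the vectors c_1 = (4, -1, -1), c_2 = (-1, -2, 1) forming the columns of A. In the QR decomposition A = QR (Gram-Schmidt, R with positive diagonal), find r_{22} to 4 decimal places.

c_1 = (4, -1, -1); ‖c_1‖ = 4.2426, so e_1 = (0.9428, -0.2357, -0.2357).
e_1·c_2 = 0.9428·(-1) + (-0.2357)·(-2) + (-0.2357)·1 = -0.7071.
u_2 = c_2 + 0.7071·e_1 = (-0.3333, -2.1667, 0.8333).
r_{22} = ‖u_2‖ = 2.3452.

r_{22} = 2.3452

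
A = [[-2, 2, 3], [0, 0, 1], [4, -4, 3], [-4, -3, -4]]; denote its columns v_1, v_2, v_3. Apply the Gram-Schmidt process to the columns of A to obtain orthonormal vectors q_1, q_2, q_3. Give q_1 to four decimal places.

q_1 = (-0.3333, 0.0000, 0.6667, -0.6667)

q_1 = v_1/‖v_1‖ = (-2, 0, 4, -4)/6.0000 = (-0.3333, 0.0000, 0.6667, -0.6667).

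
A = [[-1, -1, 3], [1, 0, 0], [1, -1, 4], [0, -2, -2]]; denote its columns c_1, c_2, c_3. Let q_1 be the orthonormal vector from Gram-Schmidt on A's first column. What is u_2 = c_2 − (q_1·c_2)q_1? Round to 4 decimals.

q_1 = c_1/‖c_1‖ = (-1, 1, 1, 0)/1.7321 = (-0.5774, 0.5774, 0.5774, 0.0000).
r_{12} = q_1·c_2 = 0.0000.
u_2 = c_2 + 0.0000·q_1 = (-1.0000, 0.0000, -1.0000, -2.0000).

u_2 = (-1.0000, 0.0000, -1.0000, -2.0000)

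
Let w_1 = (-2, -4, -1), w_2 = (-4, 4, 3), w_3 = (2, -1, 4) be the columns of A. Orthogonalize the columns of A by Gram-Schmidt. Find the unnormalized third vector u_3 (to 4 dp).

u_3 = (1.3189, -1.6486, 3.9568)

w_1 = (-2, -4, -1); ‖w_1‖ = 4.5826, so q_1 = (-0.4364, -0.8729, -0.2182).
q_1·w_2 = (-0.4364)·(-4) + (-0.8729)·4 + (-0.2182)·3 = -2.4004.
u_2 = w_2 + 2.4004·q_1 = (-5.0476, 1.9048, 2.4762).
‖u_2‖ = 5.9362, so q_2 = (-0.8503, 0.3209, 0.4171).
q_1·w_3 = (-0.4364)·2 + (-0.8729)·(-1) + (-0.2182)·4 = -0.8729; q_2·w_3 = (-0.8503)·2 + 0.3209·(-1) + 0.4171·4 = -0.3530.
u_3 = w_3 + 0.8729·q_1 + 0.3530·q_2 = (1.3189, -1.6486, 3.9568).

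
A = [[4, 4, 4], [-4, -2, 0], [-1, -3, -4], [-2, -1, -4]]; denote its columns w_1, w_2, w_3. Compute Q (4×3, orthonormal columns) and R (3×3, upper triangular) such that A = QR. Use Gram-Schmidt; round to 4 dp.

Q = [[0.6576, 0.3208, -0.0621], [-0.6576, 0.4210, 0.4056], [-0.1644, -0.8219, -0.0497], [-0.3288, 0.2105, -0.9106]], R = [[6.0828, 4.7676, 4.6032], [0.0000, 2.6963, 3.7288], [0.0000, 0.0000, 3.5926]]

q_1 = w_1/‖w_1‖ = (4, -4, -1, -2)/6.0828 = (0.6576, -0.6576, -0.1644, -0.3288).
r_{12} = q_1·w_2 = 4.7676.
u_2 = w_2 − 4.7676·q_1 = (0.8649, 1.1351, -2.2162, 0.5676).
‖u_2‖ = 2.6963, so q_2 = (0.3208, 0.4210, -0.8219, 0.2105).
r_{13} = q_1·w_3 = 4.6032; r_{23} = q_2·w_3 = 3.7288.
u_3 = w_3 − 4.6032·q_1 − 3.7288·q_2 = (-0.2230, 1.4572, -0.1784, -3.2714).
‖u_3‖ = 3.5926, so q_3 = (-0.0621, 0.4056, -0.0497, -0.9106).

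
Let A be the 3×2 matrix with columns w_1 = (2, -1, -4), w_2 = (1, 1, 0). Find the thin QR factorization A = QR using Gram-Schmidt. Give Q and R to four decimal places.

Q = [[0.4364, 0.6475], [-0.2182, 0.7498], [-0.8729, 0.1363]], R = [[4.5826, 0.2182], [0.0000, 1.3973]]

w_1 = (2, -1, -4); ‖w_1‖ = 4.5826, so e_1 = (0.4364, -0.2182, -0.8729).
e_1·w_2 = 0.4364·1 + (-0.2182)·1 + (-0.8729)·0 = 0.2182.
u_2 = w_2 − 0.2182·e_1 = (0.9048, 1.0476, 0.1905).
‖u_2‖ = 1.3973, so e_2 = (0.6475, 0.7498, 0.1363).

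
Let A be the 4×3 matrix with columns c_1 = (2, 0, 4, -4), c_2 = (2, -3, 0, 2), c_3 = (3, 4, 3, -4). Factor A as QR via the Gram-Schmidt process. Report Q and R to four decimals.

Q = [[0.3333, 0.5462, 0.7298], [0.0000, -0.7373, 0.6312], [0.6667, 0.1092, -0.1479], [-0.6667, 0.3823, 0.2170]], R = [[6.0000, -0.6667, 5.6667], [0.0000, 4.0689, -2.5123], [0.0000, 0.0000, 3.4025]]

q_1 = c_1/‖c_1‖ = (2, 0, 4, -4)/6.0000 = (0.3333, 0.0000, 0.6667, -0.6667).
r_{12} = q_1·c_2 = -0.6667.
u_2 = c_2 + 0.6667·q_1 = (2.2222, -3.0000, 0.4444, 1.5556).
‖u_2‖ = 4.0689, so q_2 = (0.5462, -0.7373, 0.1092, 0.3823).
r_{13} = q_1·c_3 = 5.6667; r_{23} = q_2·c_3 = -2.5123.
u_3 = c_3 − 5.6667·q_1 + 2.5123·q_2 = (2.4832, 2.1477, -0.5034, 0.7383).
‖u_3‖ = 3.4025, so q_3 = (0.7298, 0.6312, -0.1479, 0.2170).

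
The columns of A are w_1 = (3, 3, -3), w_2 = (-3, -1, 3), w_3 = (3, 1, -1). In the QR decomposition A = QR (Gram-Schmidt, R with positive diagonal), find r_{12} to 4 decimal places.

r_{12} = -4.0415

w_1 = (3, 3, -3); ‖w_1‖ = 5.1962, so q_1 = (0.5774, 0.5774, -0.5774).
r_{12} = q_1·w_2 = -4.0415.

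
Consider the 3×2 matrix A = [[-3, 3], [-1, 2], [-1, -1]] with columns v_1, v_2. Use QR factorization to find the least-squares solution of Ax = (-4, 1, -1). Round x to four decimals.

v_1 = (-3, -1, -1); ‖v_1‖ = 3.3166, so e_1 = (-0.9045, -0.3015, -0.3015).
e_1·v_2 = (-0.9045)·3 + (-0.3015)·2 + (-0.3015)·(-1) = -3.0151.
u_2 = v_2 + 3.0151·e_1 = (0.2727, 1.0909, -1.9091).
‖u_2‖ = 2.2156, so e_2 = (0.1231, 0.4924, -0.8616).
Qᵀb = (3.6181, 0.8616).
Back-substitute: x_2 = 0.8616/2.2156 = 0.3889.
x_1 = (3.6181 + 3.0151·0.3889)/3.3166 = 1.4444.

x = (1.4444, 0.3889)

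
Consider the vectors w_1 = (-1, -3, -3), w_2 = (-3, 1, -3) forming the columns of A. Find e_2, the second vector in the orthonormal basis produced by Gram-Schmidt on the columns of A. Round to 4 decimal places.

e_2 = (-0.6581, 0.6307, -0.4113)

e_1 = w_1/‖w_1‖ = (-1, -3, -3)/4.3589 = (-0.2294, -0.6882, -0.6882).
r_{12} = e_1·w_2 = 2.0647.
u_2 = w_2 − 2.0647·e_1 = (-2.5263, 2.4211, -1.5789).
‖u_2‖ = 3.8389, so e_2 = (-0.6581, 0.6307, -0.4113).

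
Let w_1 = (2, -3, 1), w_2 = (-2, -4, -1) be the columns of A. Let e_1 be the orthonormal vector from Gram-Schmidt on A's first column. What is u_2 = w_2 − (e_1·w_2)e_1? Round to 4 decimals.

u_2 = (-3.0000, -2.5000, -1.5000)

e_1 = w_1/‖w_1‖ = (2, -3, 1)/3.7417 = (0.5345, -0.8018, 0.2673).
r_{12} = e_1·w_2 = 1.8708.
u_2 = w_2 − 1.8708·e_1 = (-3.0000, -2.5000, -1.5000).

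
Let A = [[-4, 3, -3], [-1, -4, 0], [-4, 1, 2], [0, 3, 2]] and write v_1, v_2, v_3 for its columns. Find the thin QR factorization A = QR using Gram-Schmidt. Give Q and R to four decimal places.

q_1 = v_1/‖v_1‖ = (-4, -1, -4, 0)/5.7446 = (-0.6963, -0.1741, -0.6963, 0.0000).
r_{12} = q_1·v_2 = -2.0889.
u_2 = v_2 + 2.0889·q_1 = (1.5455, -4.3636, -0.4545, 3.0000).
‖u_2‖ = 5.5350, so q_2 = (0.2792, -0.7884, -0.0821, 0.5420).
r_{13} = q_1·v_3 = 0.6963; r_{23} = q_2·v_3 = 0.0821.
u_3 = v_3 − 0.6963·q_1 − 0.0821·q_2 = (-2.5381, 0.1860, 2.4916, 1.9555).
‖u_3‖ = 4.0631, so q_3 = (-0.6247, 0.0458, 0.6132, 0.4813).

Q = [[-0.6963, 0.2792, -0.6247], [-0.1741, -0.7884, 0.0458], [-0.6963, -0.0821, 0.6132], [0.0000, 0.5420, 0.4813]], R = [[5.7446, -2.0889, 0.6963], [0.0000, 5.5350, 0.0821], [0.0000, 0.0000, 4.0631]]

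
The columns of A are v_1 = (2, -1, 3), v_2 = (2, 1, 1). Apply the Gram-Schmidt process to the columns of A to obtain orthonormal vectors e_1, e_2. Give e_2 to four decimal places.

v_1 = (2, -1, 3); ‖v_1‖ = 3.7417, so e_1 = (0.5345, -0.2673, 0.8018).
e_1·v_2 = 0.5345·2 + (-0.2673)·1 + 0.8018·1 = 1.6036.
u_2 = v_2 − 1.6036·e_1 = (1.1429, 1.4286, -0.2857).
‖u_2‖ = 1.8516, so e_2 = (0.6172, 0.7715, -0.1543).

e_2 = (0.6172, 0.7715, -0.1543)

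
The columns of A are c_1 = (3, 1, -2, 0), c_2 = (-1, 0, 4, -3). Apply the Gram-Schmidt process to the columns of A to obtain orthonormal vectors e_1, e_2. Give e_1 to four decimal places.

c_1 = (3, 1, -2, 0); ‖c_1‖ = 3.7417, so e_1 = (0.8018, 0.2673, -0.5345, 0.0000).

e_1 = (0.8018, 0.2673, -0.5345, 0.0000)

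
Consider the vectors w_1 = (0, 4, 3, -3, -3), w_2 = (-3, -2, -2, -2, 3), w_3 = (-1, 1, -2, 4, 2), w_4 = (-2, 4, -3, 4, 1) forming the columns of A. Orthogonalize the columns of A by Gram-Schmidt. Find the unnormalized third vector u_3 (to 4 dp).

u_3 = (-1.6324, 2.7722, -0.7762, 1.9331, 0.9870)

w_1 = (0, 4, 3, -3, -3); ‖w_1‖ = 6.5574, so e_1 = (0.0000, 0.6100, 0.4575, -0.4575, -0.4575).
e_1·w_2 = 0.0000·(-3) + 0.6100·(-2) + 0.4575·(-2) + (-0.4575)·(-2) + (-0.4575)·3 = -2.5925.
u_2 = w_2 + 2.5925·e_1 = (-3.0000, -0.4186, -0.8140, -3.1860, 1.8140).
‖u_2‖ = 4.8248, so e_2 = (-0.6218, -0.0868, -0.1687, -0.6603, 0.3760).
e_1·w_3 = 0.0000·(-1) + 0.6100·1 + 0.4575·(-2) + (-0.4575)·4 + (-0.4575)·2 = -3.0500; e_2·w_3 = (-0.6218)·(-1) + (-0.0868)·1 + (-0.1687)·(-2) + (-0.6603)·4 + 0.3760·2 = -1.0170.
u_3 = w_3 + 3.0500·e_1 + 1.0170·e_2 = (-1.6324, 2.7722, -0.7762, 1.9331, 0.9870).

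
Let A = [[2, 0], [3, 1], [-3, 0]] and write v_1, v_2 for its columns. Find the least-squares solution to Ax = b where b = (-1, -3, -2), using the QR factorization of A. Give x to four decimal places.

v_1 = (2, 3, -3); ‖v_1‖ = 4.6904, so q_1 = (0.4264, 0.6396, -0.6396).
q_1·v_2 = 0.4264·0 + 0.6396·1 + (-0.6396)·0 = 0.6396.
u_2 = v_2 − 0.6396·q_1 = (-0.2727, 0.5909, 0.4091).
‖u_2‖ = 0.7687, so q_2 = (-0.3548, 0.7687, 0.5322).
Qᵀb = (-1.0660, -3.0157).
Back-substitute: x_2 = -3.0157/0.7687 = -3.9231.
x_1 = (-1.0660 − 0.6396·(-3.9231))/4.6904 = 0.3077.

x = (0.3077, -3.9231)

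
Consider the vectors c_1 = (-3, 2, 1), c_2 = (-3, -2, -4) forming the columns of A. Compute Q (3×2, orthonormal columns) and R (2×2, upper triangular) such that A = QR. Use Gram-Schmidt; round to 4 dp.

Q = [[-0.8018, -0.5179], [0.5345, -0.3984], [0.2673, -0.7570]], R = [[3.7417, 0.2673], [0.0000, 5.3785]]

q_1 = c_1/‖c_1‖ = (-3, 2, 1)/3.7417 = (-0.8018, 0.5345, 0.2673).
r_{12} = q_1·c_2 = 0.2673.
u_2 = c_2 − 0.2673·q_1 = (-2.7857, -2.1429, -4.0714).
‖u_2‖ = 5.3785, so q_2 = (-0.5179, -0.3984, -0.7570).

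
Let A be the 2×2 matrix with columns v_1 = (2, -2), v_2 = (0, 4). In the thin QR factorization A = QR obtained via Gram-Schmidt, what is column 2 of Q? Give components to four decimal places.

q_2 = (0.7071, 0.7071)

v_1 = (2, -2); ‖v_1‖ = 2.8284, so q_1 = (0.7071, -0.7071).
q_1·v_2 = 0.7071·0 + (-0.7071)·4 = -2.8284.
u_2 = v_2 + 2.8284·q_1 = (2.0000, 2.0000).
‖u_2‖ = 2.8284, so q_2 = (0.7071, 0.7071).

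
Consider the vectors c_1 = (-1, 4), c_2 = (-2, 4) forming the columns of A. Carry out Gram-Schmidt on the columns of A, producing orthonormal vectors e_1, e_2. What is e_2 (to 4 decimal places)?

e_2 = (-0.9701, -0.2425)

c_1 = (-1, 4); ‖c_1‖ = 4.1231, so e_1 = (-0.2425, 0.9701).
e_1·c_2 = (-0.2425)·(-2) + 0.9701·4 = 4.3656.
u_2 = c_2 − 4.3656·e_1 = (-0.9412, -0.2353).
‖u_2‖ = 0.9701, so e_2 = (-0.9701, -0.2425).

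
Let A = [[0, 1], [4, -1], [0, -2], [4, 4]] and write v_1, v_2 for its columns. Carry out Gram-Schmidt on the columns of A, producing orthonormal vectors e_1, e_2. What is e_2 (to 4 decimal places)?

e_2 = (0.2390, -0.5976, -0.4781, 0.5976)

e_1 = v_1/‖v_1‖ = (0, 4, 0, 4)/5.6569 = (0.0000, 0.7071, 0.0000, 0.7071).
r_{12} = e_1·v_2 = 2.1213.
u_2 = v_2 − 2.1213·e_1 = (1.0000, -2.5000, -2.0000, 2.5000).
‖u_2‖ = 4.1833, so e_2 = (0.2390, -0.5976, -0.4781, 0.5976).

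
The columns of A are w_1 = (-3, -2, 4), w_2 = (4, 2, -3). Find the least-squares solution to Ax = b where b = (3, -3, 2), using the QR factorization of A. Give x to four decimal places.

x = (2.5439, 2.4561)

w_1 = (-3, -2, 4); ‖w_1‖ = 5.3852, so e_1 = (-0.5571, -0.3714, 0.7428).
e_1·w_2 = (-0.5571)·4 + (-0.3714)·2 + 0.7428·(-3) = -5.1995.
u_2 = w_2 + 5.1995·e_1 = (1.1034, 0.0690, 0.8621).
‖u_2‖ = 1.4020, so e_2 = (0.7871, 0.0492, 0.6149).
Qᵀb = (0.9285, 3.4434).
Back-substitute: x_2 = 3.4434/1.4020 = 2.4561.
x_1 = (0.9285 + 5.1995·2.4561)/5.3852 = 2.5439.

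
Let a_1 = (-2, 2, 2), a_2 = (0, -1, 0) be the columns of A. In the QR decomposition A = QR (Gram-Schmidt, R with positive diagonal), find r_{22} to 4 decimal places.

r_{22} = 0.8165

a_1 = (-2, 2, 2); ‖a_1‖ = 3.4641, so e_1 = (-0.5774, 0.5774, 0.5774).
e_1·a_2 = (-0.5774)·0 + 0.5774·(-1) + 0.5774·0 = -0.5774.
u_2 = a_2 + 0.5774·e_1 = (-0.3333, -0.6667, 0.3333).
r_{22} = ‖u_2‖ = 0.8165.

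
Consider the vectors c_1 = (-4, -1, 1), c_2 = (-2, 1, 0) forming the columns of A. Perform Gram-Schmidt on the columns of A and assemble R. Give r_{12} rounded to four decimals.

c_1 = (-4, -1, 1); ‖c_1‖ = 4.2426, so e_1 = (-0.9428, -0.2357, 0.2357).
r_{12} = e_1·c_2 = 1.6499.

r_{12} = 1.6499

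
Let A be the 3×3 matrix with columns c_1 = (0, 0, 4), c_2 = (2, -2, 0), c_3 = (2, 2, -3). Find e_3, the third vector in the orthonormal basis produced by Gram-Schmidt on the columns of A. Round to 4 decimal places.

e_3 = (0.7071, 0.7071, 0.0000)

c_1 = (0, 0, 4); ‖c_1‖ = 4.0000, so e_1 = (0.0000, 0.0000, 1.0000).
e_1·c_2 = 0.0000·2 + 0.0000·(-2) + 1.0000·0 = 0.0000.
u_2 = c_2 + 0.0000·e_1 = (2.0000, -2.0000, 0.0000).
‖u_2‖ = 2.8284, so e_2 = (0.7071, -0.7071, 0.0000).
e_1·c_3 = 0.0000·2 + 0.0000·2 + 1.0000·(-3) = -3.0000; e_2·c_3 = 0.7071·2 + (-0.7071)·2 + 0.0000·(-3) = 0.0000.
u_3 = c_3 + 3.0000·e_1 + 0.0000·e_2 = (2.0000, 2.0000, 0.0000).
‖u_3‖ = 2.8284, so e_3 = (0.7071, 0.7071, 0.0000).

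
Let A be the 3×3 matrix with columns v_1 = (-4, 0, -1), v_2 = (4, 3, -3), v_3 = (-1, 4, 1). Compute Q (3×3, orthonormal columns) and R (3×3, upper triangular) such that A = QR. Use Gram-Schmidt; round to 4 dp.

e_1 = v_1/‖v_1‖ = (-4, 0, -1)/4.1231 = (-0.9701, 0.0000, -0.2425).
r_{12} = e_1·v_2 = -3.1530.
u_2 = v_2 + 3.1530·e_1 = (0.9412, 3.0000, -3.7647).
‖u_2‖ = 4.9050, so e_2 = (0.1919, 0.6116, -0.7675).
r_{13} = e_1·v_3 = 0.7276; r_{23} = e_2·v_3 = 1.4871.
u_3 = v_3 − 0.7276·e_1 − 1.4871·e_2 = (-0.5795, 3.0905, 2.3178).
‖u_3‖ = 3.9063, so e_3 = (-0.1483, 0.7911, 0.5934).

Q = [[-0.9701, 0.1919, -0.1483], [0.0000, 0.6116, 0.7911], [-0.2425, -0.7675, 0.5934]], R = [[4.1231, -3.1530, 0.7276], [0.0000, 4.9050, 1.4871], [0.0000, 0.0000, 3.9063]]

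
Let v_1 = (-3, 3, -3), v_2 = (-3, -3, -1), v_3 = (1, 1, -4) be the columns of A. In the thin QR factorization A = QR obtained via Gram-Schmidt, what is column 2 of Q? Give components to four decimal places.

q_1 = v_1/‖v_1‖ = (-3, 3, -3)/5.1962 = (-0.5774, 0.5774, -0.5774).
r_{12} = q_1·v_2 = 0.5774.
u_2 = v_2 − 0.5774·q_1 = (-2.6667, -3.3333, -0.6667).
‖u_2‖ = 4.3205, so q_2 = (-0.6172, -0.7715, -0.1543).

q_2 = (-0.6172, -0.7715, -0.1543)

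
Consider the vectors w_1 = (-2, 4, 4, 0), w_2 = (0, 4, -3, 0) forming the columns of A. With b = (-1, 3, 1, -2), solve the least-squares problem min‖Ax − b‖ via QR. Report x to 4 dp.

w_1 = (-2, 4, 4, 0); ‖w_1‖ = 6.0000, so e_1 = (-0.3333, 0.6667, 0.6667, 0.0000).
e_1·w_2 = (-0.3333)·0 + 0.6667·4 + 0.6667·(-3) + 0.0000·0 = 0.6667.
u_2 = w_2 − 0.6667·e_1 = (0.2222, 3.5556, -3.4444, 0.0000).
‖u_2‖ = 4.9554, so e_2 = (0.0448, 0.7175, -0.6951, 0.0000).
Qᵀb = (3.0000, 1.4126).
Back-substitute: x_2 = 1.4126/4.9554 = 0.2851.
x_1 = (3.0000 − 0.6667·0.2851)/6.0000 = 0.4683.

x = (0.4683, 0.2851)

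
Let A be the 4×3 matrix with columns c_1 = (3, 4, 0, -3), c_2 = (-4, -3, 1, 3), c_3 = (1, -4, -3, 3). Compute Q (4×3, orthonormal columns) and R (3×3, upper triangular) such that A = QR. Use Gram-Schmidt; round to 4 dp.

Q = [[0.5145, -0.6314, 0.1546], [0.6860, 0.5119, 0.4823], [0.0000, 0.5802, -0.3277], [-0.5145, 0.0512, 0.7976]], R = [[5.8310, -5.6595, -3.7730], [0.0000, 1.7235, -4.2662], [0.0000, 0.0000, 1.6014]]

c_1 = (3, 4, 0, -3); ‖c_1‖ = 5.8310, so q_1 = (0.5145, 0.6860, 0.0000, -0.5145).
q_1·c_2 = 0.5145·(-4) + 0.6860·(-3) + 0.0000·1 + (-0.5145)·3 = -5.6595.
u_2 = c_2 + 5.6595·q_1 = (-1.0882, 0.8824, 1.0000, 0.0882).
‖u_2‖ = 1.7235, so q_2 = (-0.6314, 0.5119, 0.5802, 0.0512).
q_1·c_3 = 0.5145·1 + 0.6860·(-4) + 0.0000·(-3) + (-0.5145)·3 = -3.7730; q_2·c_3 = (-0.6314)·1 + 0.5119·(-4) + 0.5802·(-3) + 0.0512·3 = -4.2662.
u_3 = c_3 + 3.7730·q_1 + 4.2662·q_2 = (0.2475, 0.7723, -0.5248, 1.2772).
‖u_3‖ = 1.6014, so q_3 = (0.1546, 0.4823, -0.3277, 0.7976).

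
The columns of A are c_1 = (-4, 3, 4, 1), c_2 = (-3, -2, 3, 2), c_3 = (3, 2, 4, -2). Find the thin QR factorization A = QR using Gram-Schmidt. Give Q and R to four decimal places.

Q = [[-0.6172, -0.2698, 0.6139], [0.4629, -0.8447, -0.0782], [0.6172, 0.2698, 0.7391], [0.1543, 0.3754, -0.2659]], R = [[6.4807, 3.0861, 1.2344], [0.0000, 4.0591, -2.1703], [0.0000, 0.0000, 5.1736]]

c_1 = (-4, 3, 4, 1); ‖c_1‖ = 6.4807, so e_1 = (-0.6172, 0.4629, 0.6172, 0.1543).
e_1·c_2 = (-0.6172)·(-3) + 0.4629·(-2) + 0.6172·3 + 0.1543·2 = 3.0861.
u_2 = c_2 − 3.0861·e_1 = (-1.0952, -3.4286, 1.0952, 1.5238).
‖u_2‖ = 4.0591, so e_2 = (-0.2698, -0.8447, 0.2698, 0.3754).
e_1·c_3 = (-0.6172)·3 + 0.4629·2 + 0.6172·4 + 0.1543·(-2) = 1.2344; e_2·c_3 = (-0.2698)·3 + (-0.8447)·2 + 0.2698·4 + 0.3754·(-2) = -2.1703.
u_3 = c_3 − 1.2344·e_1 + 2.1703·e_2 = (3.1763, -0.4046, 3.8237, -1.3757).
‖u_3‖ = 5.1736, so e_3 = (0.6139, -0.0782, 0.7391, -0.2659).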